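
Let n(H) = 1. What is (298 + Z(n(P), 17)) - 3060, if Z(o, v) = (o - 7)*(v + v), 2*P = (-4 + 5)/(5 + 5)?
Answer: -2966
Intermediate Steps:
P = 1/20 (P = ((-4 + 5)/(5 + 5))/2 = (1/10)/2 = (1*(⅒))/2 = (½)*(⅒) = 1/20 ≈ 0.050000)
Z(o, v) = 2*v*(-7 + o) (Z(o, v) = (-7 + o)*(2*v) = 2*v*(-7 + o))
(298 + Z(n(P), 17)) - 3060 = (298 + 2*17*(-7 + 1)) - 3060 = (298 + 2*17*(-6)) - 3060 = (298 - 204) - 3060 = 94 - 3060 = -2966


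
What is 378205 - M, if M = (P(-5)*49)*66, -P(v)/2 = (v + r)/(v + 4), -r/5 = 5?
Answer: 572245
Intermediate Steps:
r = -25 (r = -5*5 = -25)
P(v) = -2*(-25 + v)/(4 + v) (P(v) = -2*(v - 25)/(v + 4) = -2*(-25 + v)/(4 + v))
M = -194040 (M = ((2*(25 - 1*(-5))/(4 - 5))*49)*66 = ((2*(25 + 5)/(-1))*49)*66 = ((2*(-1)*30)*49)*66 = -60*49*66 = -2940*66 = -194040)
378205 - M = 378205 - 1*(-194040) = 378205 + 194040 = 572245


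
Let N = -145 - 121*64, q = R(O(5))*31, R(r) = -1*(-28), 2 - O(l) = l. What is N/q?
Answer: -1127/124 ≈ -9.0887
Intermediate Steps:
O(l) = 2 - l
R(r) = 28
q = 868 (q = 28*31 = 868)
N = -7889 (N = -145 - 7744 = -7889)
N/q = -7889/868 = -7889*1/868 = -1127/124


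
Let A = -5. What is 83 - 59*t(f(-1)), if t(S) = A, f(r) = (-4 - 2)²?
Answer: 378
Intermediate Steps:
f(r) = 36 (f(r) = (-6)² = 36)
t(S) = -5
83 - 59*t(f(-1)) = 83 - 59*(-5) = 83 + 295 = 378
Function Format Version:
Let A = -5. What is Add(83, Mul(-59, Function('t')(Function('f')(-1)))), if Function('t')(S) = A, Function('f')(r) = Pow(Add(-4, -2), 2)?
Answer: 378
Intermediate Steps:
Function('f')(r) = 36 (Function('f')(r) = Pow(-6, 2) = 36)
Function('t')(S) = -5
Add(83, Mul(-59, Function('t')(Function('f')(-1)))) = Add(83, Mul(-59, -5)) = Add(83, 295) = 378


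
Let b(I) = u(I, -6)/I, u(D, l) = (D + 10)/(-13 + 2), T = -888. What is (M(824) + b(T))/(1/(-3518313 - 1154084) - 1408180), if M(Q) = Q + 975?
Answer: -1109489333437/868504032984852 ≈ -0.0012775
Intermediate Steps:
u(D, l) = -10/11 - D/11 (u(D, l) = (10 + D)/(-11) = (10 + D)*(-1/11) = -10/11 - D/11)
M(Q) = 975 + Q
b(I) = (-10/11 - I/11)/I
(M(824) + b(T))/(1/(-3518313 - 1154084) - 1408180) = ((975 + 824) + (1/11)*(-10 - 1*(-888))/(-888))/(1/(-3518313 - 1154084) - 1408180) = (1799 + (1/11)*(-1/888)*(-10 + 888))/(1/(-4672397) - 1408180) = (1799 + (1/11)*(-1/888)*878)/(-1/4672397 - 1408180) = (1799 - 439/4884)/(-6579576007461/4672397) = (8785877/4884)*(-4672397/6579576007461) = -1109489333437/868504032984852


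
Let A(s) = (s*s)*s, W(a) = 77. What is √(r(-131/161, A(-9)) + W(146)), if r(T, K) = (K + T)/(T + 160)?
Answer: √47565706857/25629 ≈ 8.5097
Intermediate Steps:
A(s) = s³ (A(s) = s²*s = s³)
r(T, K) = (K + T)/(160 + T)
√(r(-131/161, A(-9)) + W(146)) = √(((-9)³ - 131/161)/(160 - 131/161) + 77) = √((-729 - 131*1/161)/(160 - 131*1/161) + 77) = √((-729 - 131/161)/(160 - 131/161) + 77) = √(-117500/161/(25629/161) + 77) = √((161/25629)*(-117500/161) + 77) = √(-117500/25629 + 77) = √(1855933/25629) = √47565706857/25629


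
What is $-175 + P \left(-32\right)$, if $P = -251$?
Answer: $7857$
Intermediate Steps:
$-175 + P \left(-32\right) = -175 - -8032 = -175 + 8032 = 7857$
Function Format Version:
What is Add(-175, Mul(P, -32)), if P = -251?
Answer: 7857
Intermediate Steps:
Add(-175, Mul(P, -32)) = Add(-175, Mul(-251, -32)) = Add(-175, 8032) = 7857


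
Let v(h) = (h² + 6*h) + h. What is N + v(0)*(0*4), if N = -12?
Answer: -12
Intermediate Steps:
v(h) = h² + 7*h
N + v(0)*(0*4) = -12 + (0*(7 + 0))*(0*4) = -12 + (0*7)*0 = -12 + 0*0 = -12 + 0 = -12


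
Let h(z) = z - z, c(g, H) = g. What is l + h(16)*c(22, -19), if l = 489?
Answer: 489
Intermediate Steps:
h(z) = 0
l + h(16)*c(22, -19) = 489 + 0*22 = 489 + 0 = 489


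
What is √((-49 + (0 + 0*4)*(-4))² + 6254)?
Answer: √8655 ≈ 93.032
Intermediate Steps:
√((-49 + (0 + 0*4)*(-4))² + 6254) = √((-49 + (0 + 0)*(-4))² + 6254) = √((-49 + 0*(-4))² + 6254) = √((-49 + 0)² + 6254) = √((-49)² + 6254) = √(2401 + 6254) = √8655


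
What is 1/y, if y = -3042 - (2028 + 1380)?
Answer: -1/6450 ≈ -0.00015504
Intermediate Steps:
y = -6450 (y = -3042 - 1*3408 = -3042 - 3408 = -6450)
1/y = 1/(-6450) = -1/6450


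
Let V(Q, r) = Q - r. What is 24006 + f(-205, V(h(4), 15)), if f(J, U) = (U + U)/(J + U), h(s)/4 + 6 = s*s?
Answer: 432103/18 ≈ 24006.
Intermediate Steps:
h(s) = -24 + 4*s² (h(s) = -24 + 4*(s*s) = -24 + 4*s²)
f(J, U) = 2*U/(J + U) (f(J, U) = (2*U)/(J + U) = 2*U/(J + U))
24006 + f(-205, V(h(4), 15)) = 24006 + 2*((-24 + 4*4²) - 1*15)/(-205 + ((-24 + 4*4²) - 1*15)) = 24006 + 2*((-24 + 4*16) - 15)/(-205 + ((-24 + 4*16) - 15)) = 24006 + 2*((-24 + 64) - 15)/(-205 + ((-24 + 64) - 15)) = 24006 + 2*(40 - 15)/(-205 + (40 - 15)) = 24006 + 2*25/(-205 + 25) = 24006 + 2*25/(-180) = 24006 + 2*25*(-1/180) = 24006 - 5/18 = 432103/18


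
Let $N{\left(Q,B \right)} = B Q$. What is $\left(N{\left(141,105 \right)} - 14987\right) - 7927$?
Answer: $-8109$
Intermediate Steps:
$\left(N{\left(141,105 \right)} - 14987\right) - 7927 = \left(105 \cdot 141 - 14987\right) - 7927 = \left(14805 - 14987\right) - 7927 = -182 - 7927 = -8109$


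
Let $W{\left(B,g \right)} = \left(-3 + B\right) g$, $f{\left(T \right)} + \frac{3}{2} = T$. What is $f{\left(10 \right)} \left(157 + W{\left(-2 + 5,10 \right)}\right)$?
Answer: $\frac{2669}{2} \approx 1334.5$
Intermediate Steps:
$f{\left(T \right)} = - \frac{3}{2} + T$
$W{\left(B,g \right)} = g \left(-3 + B\right)$
$f{\left(10 \right)} \left(157 + W{\left(-2 + 5,10 \right)}\right) = \left(- \frac{3}{2} + 10\right) \left(157 + 10 \left(-3 + \left(-2 + 5\right)\right)\right) = \frac{17 \left(157 + 10 \left(-3 + 3\right)\right)}{2} = \frac{17 \left(157 + 10 \cdot 0\right)}{2} = \frac{17 \left(157 + 0\right)}{2} = \frac{17}{2} \cdot 157 = \frac{2669}{2}$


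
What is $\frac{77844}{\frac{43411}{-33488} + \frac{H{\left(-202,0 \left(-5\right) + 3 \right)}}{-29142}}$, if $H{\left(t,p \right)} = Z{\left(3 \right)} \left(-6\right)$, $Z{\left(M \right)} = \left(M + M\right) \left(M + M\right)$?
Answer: $- \frac{4220473752768}{69880553} \approx -60396.0$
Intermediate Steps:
$Z{\left(M \right)} = 4 M^{2}$ ($Z{\left(M \right)} = 2 M 2 M = 4 M^{2}$)
$H{\left(t,p \right)} = -216$ ($H{\left(t,p \right)} = 4 \cdot 3^{2} \left(-6\right) = 4 \cdot 9 \left(-6\right) = 36 \left(-6\right) = -216$)
$\frac{77844}{\frac{43411}{-33488} + \frac{H{\left(-202,0 \left(-5\right) + 3 \right)}}{-29142}} = \frac{77844}{\frac{43411}{-33488} - \frac{216}{-29142}} = \frac{77844}{43411 \left(- \frac{1}{33488}\right) - - \frac{12}{1619}} = \frac{77844}{- \frac{43411}{33488} + \frac{12}{1619}} = \frac{77844}{- \frac{69880553}{54217072}} = 77844 \left(- \frac{54217072}{69880553}\right) = - \frac{4220473752768}{69880553}$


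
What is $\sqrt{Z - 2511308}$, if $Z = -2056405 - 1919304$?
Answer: $i \sqrt{6487017} \approx 2547.0 i$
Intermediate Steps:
$Z = -3975709$
$\sqrt{Z - 2511308} = \sqrt{-3975709 - 2511308} = \sqrt{-6487017} = i \sqrt{6487017}$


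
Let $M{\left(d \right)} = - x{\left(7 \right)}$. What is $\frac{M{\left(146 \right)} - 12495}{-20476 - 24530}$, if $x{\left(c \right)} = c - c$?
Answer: $\frac{4165}{15002} \approx 0.27763$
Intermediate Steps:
$x{\left(c \right)} = 0$
$M{\left(d \right)} = 0$ ($M{\left(d \right)} = \left(-1\right) 0 = 0$)
$\frac{M{\left(146 \right)} - 12495}{-20476 - 24530} = \frac{0 - 12495}{-20476 - 24530} = - \frac{12495}{-45006} = \left(-12495\right) \left(- \frac{1}{45006}\right) = \frac{4165}{15002}$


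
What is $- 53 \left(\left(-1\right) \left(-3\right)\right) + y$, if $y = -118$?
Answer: $-277$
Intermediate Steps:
$- 53 \left(\left(-1\right) \left(-3\right)\right) + y = - 53 \left(\left(-1\right) \left(-3\right)\right) - 118 = \left(-53\right) 3 - 118 = -159 - 118 = -277$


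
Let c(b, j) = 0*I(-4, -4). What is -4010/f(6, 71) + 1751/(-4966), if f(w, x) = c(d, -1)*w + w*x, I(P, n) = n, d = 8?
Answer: -10329793/1057758 ≈ -9.7657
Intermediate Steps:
c(b, j) = 0 (c(b, j) = 0*(-4) = 0)
f(w, x) = w*x (f(w, x) = 0*w + w*x = 0 + w*x = w*x)
-4010/f(6, 71) + 1751/(-4966) = -4010/(6*71) + 1751/(-4966) = -4010/426 + 1751*(-1/4966) = -4010*1/426 - 1751/4966 = -2005/213 - 1751/4966 = -10329793/1057758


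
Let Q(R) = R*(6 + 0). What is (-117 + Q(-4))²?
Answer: 19881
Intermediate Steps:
Q(R) = 6*R (Q(R) = R*6 = 6*R)
(-117 + Q(-4))² = (-117 + 6*(-4))² = (-117 - 24)² = (-141)² = 19881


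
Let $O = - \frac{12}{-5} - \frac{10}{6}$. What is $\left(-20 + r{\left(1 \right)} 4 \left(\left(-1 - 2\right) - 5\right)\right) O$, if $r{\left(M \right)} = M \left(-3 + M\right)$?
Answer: $\frac{484}{15} \approx 32.267$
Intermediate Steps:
$O = \frac{11}{15}$ ($O = \left(-12\right) \left(- \frac{1}{5}\right) - \frac{5}{3} = \frac{12}{5} - \frac{5}{3} = \frac{11}{15} \approx 0.73333$)
$\left(-20 + r{\left(1 \right)} 4 \left(\left(-1 - 2\right) - 5\right)\right) O = \left(-20 + 1 \left(-3 + 1\right) 4 \left(\left(-1 - 2\right) - 5\right)\right) \frac{11}{15} = \left(-20 + 1 \left(-2\right) 4 \left(-3 - 5\right)\right) \frac{11}{15} = \left(-20 + \left(-2\right) 4 \left(-8\right)\right) \frac{11}{15} = \left(-20 - -64\right) \frac{11}{15} = \left(-20 + 64\right) \frac{11}{15} = 44 \cdot \frac{11}{15} = \frac{484}{15}$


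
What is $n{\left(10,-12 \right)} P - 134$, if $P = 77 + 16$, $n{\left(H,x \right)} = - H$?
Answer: $-1064$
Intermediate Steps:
$P = 93$
$n{\left(10,-12 \right)} P - 134 = \left(-1\right) 10 \cdot 93 - 134 = \left(-10\right) 93 - 134 = -930 - 134 = -1064$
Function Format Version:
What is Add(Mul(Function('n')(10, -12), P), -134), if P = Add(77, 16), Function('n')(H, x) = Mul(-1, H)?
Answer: -1064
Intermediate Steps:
P = 93
Add(Mul(Function('n')(10, -12), P), -134) = Add(Mul(Mul(-1, 10), 93), -134) = Add(Mul(-10, 93), -134) = Add(-930, -134) = -1064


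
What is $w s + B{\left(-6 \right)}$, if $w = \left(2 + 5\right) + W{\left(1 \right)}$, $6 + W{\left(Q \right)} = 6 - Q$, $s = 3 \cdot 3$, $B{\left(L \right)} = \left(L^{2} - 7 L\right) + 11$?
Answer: $143$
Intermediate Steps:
$B{\left(L \right)} = 11 + L^{2} - 7 L$
$s = 9$
$W{\left(Q \right)} = - Q$ ($W{\left(Q \right)} = -6 - \left(-6 + Q\right) = - Q$)
$w = 6$ ($w = \left(2 + 5\right) - 1 = 7 - 1 = 6$)
$w s + B{\left(-6 \right)} = 6 \cdot 9 + \left(11 + \left(-6\right)^{2} - -42\right) = 54 + \left(11 + 36 + 42\right) = 54 + 89 = 143$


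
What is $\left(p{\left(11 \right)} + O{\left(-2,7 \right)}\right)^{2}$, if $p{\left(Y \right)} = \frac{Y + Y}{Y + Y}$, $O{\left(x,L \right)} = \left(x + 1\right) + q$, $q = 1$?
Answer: $1$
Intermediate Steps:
$O{\left(x,L \right)} = 2 + x$ ($O{\left(x,L \right)} = \left(x + 1\right) + 1 = \left(1 + x\right) + 1 = 2 + x$)
$p{\left(Y \right)} = 1$ ($p{\left(Y \right)} = \frac{2 Y}{2 Y} = 2 Y \frac{1}{2 Y} = 1$)
$\left(p{\left(11 \right)} + O{\left(-2,7 \right)}\right)^{2} = \left(1 + \left(2 - 2\right)\right)^{2} = \left(1 + 0\right)^{2} = 1^{2} = 1$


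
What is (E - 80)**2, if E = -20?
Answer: 10000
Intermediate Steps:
(E - 80)**2 = (-20 - 80)**2 = (-100)**2 = 10000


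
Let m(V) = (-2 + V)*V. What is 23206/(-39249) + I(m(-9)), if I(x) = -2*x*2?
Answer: -15565810/39249 ≈ -396.59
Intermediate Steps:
m(V) = V*(-2 + V)
I(x) = -4*x
23206/(-39249) + I(m(-9)) = 23206/(-39249) - (-36)*(-2 - 9) = 23206*(-1/39249) - (-36)*(-11) = -23206/39249 - 4*99 = -23206/39249 - 396 = -15565810/39249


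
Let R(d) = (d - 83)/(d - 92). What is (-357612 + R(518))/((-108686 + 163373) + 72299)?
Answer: -50780759/18032012 ≈ -2.8161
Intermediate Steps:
R(d) = (-83 + d)/(-92 + d)
(-357612 + R(518))/((-108686 + 163373) + 72299) = (-357612 + (-83 + 518)/(-92 + 518))/((-108686 + 163373) + 72299) = (-357612 + 435/426)/(54687 + 72299) = (-357612 + (1/426)*435)/126986 = (-357612 + 145/142)*(1/126986) = -50780759/142*1/126986 = -50780759/18032012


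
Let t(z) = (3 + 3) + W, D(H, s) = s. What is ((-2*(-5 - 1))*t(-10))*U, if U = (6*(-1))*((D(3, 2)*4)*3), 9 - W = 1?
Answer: -24192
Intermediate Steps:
W = 8 (W = 9 - 1*1 = 9 - 1 = 8)
t(z) = 14 (t(z) = (3 + 3) + 8 = 6 + 8 = 14)
U = -144 (U = (6*(-1))*((2*4)*3) = -48*3 = -6*24 = -144)
((-2*(-5 - 1))*t(-10))*U = (-2*(-5 - 1)*14)*(-144) = (-2*(-6)*14)*(-144) = (12*14)*(-144) = 168*(-144) = -24192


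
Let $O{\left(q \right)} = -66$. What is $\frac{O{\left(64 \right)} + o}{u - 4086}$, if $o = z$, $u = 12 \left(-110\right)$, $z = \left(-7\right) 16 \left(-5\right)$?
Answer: $- \frac{247}{2703} \approx -0.09138$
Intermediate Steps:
$z = 560$ ($z = \left(-112\right) \left(-5\right) = 560$)
$u = -1320$
$o = 560$
$\frac{O{\left(64 \right)} + o}{u - 4086} = \frac{-66 + 560}{-1320 - 4086} = \frac{494}{-5406} = 494 \left(- \frac{1}{5406}\right) = - \frac{247}{2703}$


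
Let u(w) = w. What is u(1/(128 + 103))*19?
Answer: 19/231 ≈ 0.082251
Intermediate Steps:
u(1/(128 + 103))*19 = 19/(128 + 103) = 19/231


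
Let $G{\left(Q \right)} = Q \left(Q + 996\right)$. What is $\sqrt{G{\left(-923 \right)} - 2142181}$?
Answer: $2 i \sqrt{552390} \approx 1486.5 i$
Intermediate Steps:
$G{\left(Q \right)} = Q \left(996 + Q\right)$
$\sqrt{G{\left(-923 \right)} - 2142181} = \sqrt{- 923 \left(996 - 923\right) - 2142181} = \sqrt{\left(-923\right) 73 - 2142181} = \sqrt{-67379 - 2142181} = \sqrt{-2209560} = 2 i \sqrt{552390}$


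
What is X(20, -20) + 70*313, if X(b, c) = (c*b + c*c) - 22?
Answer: 21888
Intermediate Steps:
X(b, c) = -22 + c² + b*c (X(b, c) = (b*c + c²) - 22 = (c² + b*c) - 22 = -22 + c² + b*c)
X(20, -20) + 70*313 = (-22 + (-20)² + 20*(-20)) + 70*313 = (-22 + 400 - 400) + 21910 = -22 + 21910 = 21888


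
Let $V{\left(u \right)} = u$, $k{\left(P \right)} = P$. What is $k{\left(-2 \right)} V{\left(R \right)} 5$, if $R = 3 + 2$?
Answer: $-50$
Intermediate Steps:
$R = 5$
$k{\left(-2 \right)} V{\left(R \right)} 5 = \left(-2\right) 5 \cdot 5 = \left(-10\right) 5 = -50$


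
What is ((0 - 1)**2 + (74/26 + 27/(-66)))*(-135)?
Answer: -132705/286 ≈ -464.00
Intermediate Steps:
((0 - 1)**2 + (74/26 + 27/(-66)))*(-135) = ((-1)**2 + (74*(1/26) + 27*(-1/66)))*(-135) = (1 + (37/13 - 9/22))*(-135) = (1 + 697/286)*(-135) = (983/286)*(-135) = -132705/286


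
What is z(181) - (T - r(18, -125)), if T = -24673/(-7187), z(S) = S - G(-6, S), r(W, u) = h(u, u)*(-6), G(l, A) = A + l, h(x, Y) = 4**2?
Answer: -671503/7187 ≈ -93.433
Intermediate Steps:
h(x, Y) = 16
r(W, u) = -96 (r(W, u) = 16*(-6) = -96)
z(S) = 6 (z(S) = S - (S - 6) = S - (-6 + S) = S + (6 - S) = 6)
T = 24673/7187 (T = -24673*(-1/7187) = 24673/7187 ≈ 3.4330)
z(181) - (T - r(18, -125)) = 6 - (24673/7187 - 1*(-96)) = 6 - (24673/7187 + 96) = 6 - 1*714625/7187 = 6 - 714625/7187 = -671503/7187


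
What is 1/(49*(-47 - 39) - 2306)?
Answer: -1/6520 ≈ -0.00015337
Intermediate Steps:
1/(49*(-47 - 39) - 2306) = 1/(49*(-86) - 2306) = 1/(-4214 - 2306) = 1/(-6520) = -1/6520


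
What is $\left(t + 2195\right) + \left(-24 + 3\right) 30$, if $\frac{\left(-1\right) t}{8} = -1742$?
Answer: $15501$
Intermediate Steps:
$t = 13936$ ($t = \left(-8\right) \left(-1742\right) = 13936$)
$\left(t + 2195\right) + \left(-24 + 3\right) 30 = \left(13936 + 2195\right) + \left(-24 + 3\right) 30 = 16131 - 630 = 15501$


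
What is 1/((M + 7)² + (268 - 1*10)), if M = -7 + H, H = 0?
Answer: 1/258 ≈ 0.0038760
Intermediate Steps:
M = -7 (M = -7 + 0 = -7)
1/((M + 7)² + (268 - 1*10)) = 1/((-7 + 7)² + (268 - 1*10)) = 1/(0² + (268 - 10)) = 1/(0 + 258) = 1/258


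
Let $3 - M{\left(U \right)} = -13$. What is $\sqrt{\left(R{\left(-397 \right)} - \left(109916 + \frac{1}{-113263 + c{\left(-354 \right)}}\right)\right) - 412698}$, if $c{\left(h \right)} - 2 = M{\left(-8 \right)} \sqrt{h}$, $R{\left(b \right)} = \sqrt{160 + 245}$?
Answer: $\sqrt{\frac{-1 + \left(-522614 + 9 \sqrt{5}\right) \left(-113261 + 16 i \sqrt{354}\right)}{-113261 + 16 i \sqrt{354}}} \approx 1.0 \cdot 10^{-11} + 722.91 i$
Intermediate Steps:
$M{\left(U \right)} = 16$ ($M{\left(U \right)} = 3 - -13 = 3 + 13 = 16$)
$R{\left(b \right)} = 9 \sqrt{5}$ ($R{\left(b \right)} = \sqrt{405} = 9 \sqrt{5}$)
$c{\left(h \right)} = 2 + 16 \sqrt{h}$
$\sqrt{\left(R{\left(-397 \right)} - \left(109916 + \frac{1}{-113263 + c{\left(-354 \right)}}\right)\right) - 412698} = \sqrt{\left(9 \sqrt{5} - \left(109916 + \frac{1}{-113263 + \left(2 + 16 \sqrt{-354}\right)}\right)\right) - 412698} = \sqrt{\left(9 \sqrt{5} - \left(109916 + \frac{1}{-113263 + \left(2 + 16 i \sqrt{354}\right)}\right)\right) - 412698} = \sqrt{\left(9 \sqrt{5} - \left(109916 + \frac{1}{-113261 + 16 i \sqrt{354}}\right)\right) - 412698} = \sqrt{\left(-109916 - \frac{1}{-113261 + 16 i \sqrt{354}} + 9 \sqrt{5}\right) - 412698} = \sqrt{-522614 - \frac{1}{-113261 + 16 i \sqrt{354}} + 9 \sqrt{5}}$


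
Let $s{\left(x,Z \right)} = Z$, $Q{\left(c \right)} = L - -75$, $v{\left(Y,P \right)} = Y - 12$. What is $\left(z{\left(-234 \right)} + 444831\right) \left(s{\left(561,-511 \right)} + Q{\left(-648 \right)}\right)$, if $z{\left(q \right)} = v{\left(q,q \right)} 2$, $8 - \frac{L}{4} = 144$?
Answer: $-435452220$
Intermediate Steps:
$L = -544$ ($L = 32 - 576 = -544$)
$v{\left(Y,P \right)} = -12 + Y$ ($v{\left(Y,P \right)} = Y - 12 = -12 + Y$)
$Q{\left(c \right)} = -469$ ($Q{\left(c \right)} = -544 - -75 = -544 + 75 = -469$)
$z{\left(q \right)} = -24 + 2 q$ ($z{\left(q \right)} = \left(-12 + q\right) 2 = -24 + 2 q$)
$\left(z{\left(-234 \right)} + 444831\right) \left(s{\left(561,-511 \right)} + Q{\left(-648 \right)}\right) = \left(\left(-24 + 2 \left(-234\right)\right) + 444831\right) \left(-511 - 469\right) = \left(\left(-24 - 468\right) + 444831\right) \left(-980\right) = \left(-492 + 444831\right) \left(-980\right) = 444339 \left(-980\right) = -435452220$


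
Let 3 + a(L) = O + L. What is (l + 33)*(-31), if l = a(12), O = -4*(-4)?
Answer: -1798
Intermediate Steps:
O = 16
a(L) = 13 + L (a(L) = -3 + (16 + L) = 13 + L)
l = 25 (l = 13 + 12 = 25)
(l + 33)*(-31) = (25 + 33)*(-31) = 58*(-31) = -1798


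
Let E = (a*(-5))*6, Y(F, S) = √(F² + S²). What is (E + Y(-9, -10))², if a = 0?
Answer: 181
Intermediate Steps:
E = 0 (E = (0*(-5))*6 = 0*6 = 0)
(E + Y(-9, -10))² = (0 + √((-9)² + (-10)²))² = (0 + √(81 + 100))² = (0 + √181)² = (√181)² = 181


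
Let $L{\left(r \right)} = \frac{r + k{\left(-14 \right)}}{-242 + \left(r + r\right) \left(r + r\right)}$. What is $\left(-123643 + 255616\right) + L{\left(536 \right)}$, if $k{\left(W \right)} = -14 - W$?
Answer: $\frac{75814661551}{574471} \approx 1.3197 \cdot 10^{5}$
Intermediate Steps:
$L{\left(r \right)} = \frac{r}{-242 + 4 r^{2}}$ ($L{\left(r \right)} = \frac{r - 0}{-242 + \left(r + r\right) \left(r + r\right)} = \frac{r + \left(-14 + 14\right)}{-242 + 2 r 2 r} = \frac{r + 0}{-242 + 4 r^{2}} = \frac{r}{-242 + 4 r^{2}}$)
$\left(-123643 + 255616\right) + L{\left(536 \right)} = \left(-123643 + 255616\right) + \frac{1}{2} \cdot 536 \frac{1}{-121 + 2 \cdot 536^{2}} = 131973 + \frac{1}{2} \cdot 536 \frac{1}{-121 + 2 \cdot 287296} = 131973 + \frac{1}{2} \cdot 536 \frac{1}{-121 + 574592} = 131973 + \frac{1}{2} \cdot 536 \cdot \frac{1}{574471} = 131973 + \frac{268}{574471} = \frac{75814661551}{574471}$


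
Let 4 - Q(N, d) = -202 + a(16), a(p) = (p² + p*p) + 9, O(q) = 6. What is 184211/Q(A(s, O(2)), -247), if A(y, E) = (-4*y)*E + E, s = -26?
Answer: -184211/315 ≈ -584.80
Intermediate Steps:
A(y, E) = E - 4*E*y (A(y, E) = -4*E*y + E = E - 4*E*y)
a(p) = 9 + 2*p² (a(p) = (p² + p²) + 9 = 2*p² + 9 = 9 + 2*p²)
Q(N, d) = -315 (Q(N, d) = 4 - (-202 + (9 + 2*16²)) = 4 - (-202 + (9 + 2*256)) = 4 - (-202 + (9 + 512)) = 4 - (-202 + 521) = 4 - 1*319 = 4 - 319 = -315)
184211/Q(A(s, O(2)), -247) = 184211/(-315) = 184211*(-1/315) = -184211/315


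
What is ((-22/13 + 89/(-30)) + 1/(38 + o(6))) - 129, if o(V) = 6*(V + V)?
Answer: -286679/2145 ≈ -133.65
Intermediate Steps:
o(V) = 12*V (o(V) = 6*(2*V) = 12*V)
((-22/13 + 89/(-30)) + 1/(38 + o(6))) - 129 = ((-22/13 + 89/(-30)) + 1/(38 + 12*6)) - 129 = ((-22*1/13 + 89*(-1/30)) + 1/(38 + 72)) - 129 = ((-22/13 - 89/30) + 1/110) - 129 = (-1817/390 + 1/110) - 129 = -9974/2145 - 129 = -286679/2145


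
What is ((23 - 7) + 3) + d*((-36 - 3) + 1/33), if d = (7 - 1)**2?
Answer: -15223/11 ≈ -1383.9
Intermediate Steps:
d = 36 (d = 6**2 = 36)
((23 - 7) + 3) + d*((-36 - 3) + 1/33) = ((23 - 7) + 3) + 36*((-36 - 3) + 1/33) = (16 + 3) + 36*(-39 + 1/33) = 19 + 36*(-1286/33) = 19 - 15432/11 = -15223/11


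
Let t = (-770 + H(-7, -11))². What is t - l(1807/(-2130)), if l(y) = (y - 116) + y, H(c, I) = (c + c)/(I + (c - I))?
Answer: 628287907/1065 ≈ 5.8994e+5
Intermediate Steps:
H(c, I) = 2 (H(c, I) = (2*c)/c = 2)
l(y) = -116 + 2*y (l(y) = (-116 + y) + y = -116 + 2*y)
t = 589824 (t = (-770 + 2)² = (-768)² = 589824)
t - l(1807/(-2130)) = 589824 - (-116 + 2*(1807/(-2130))) = 589824 - (-116 + 2*(1807*(-1/2130))) = 589824 - (-116 + 2*(-1807/2130)) = 589824 - (-116 - 1807/1065) = 589824 - 1*(-125347/1065) = 589824 + 125347/1065 = 628287907/1065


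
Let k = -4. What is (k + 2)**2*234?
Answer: 936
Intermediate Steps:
(k + 2)**2*234 = (-4 + 2)**2*234 = (-2)**2*234 = 4*234 = 936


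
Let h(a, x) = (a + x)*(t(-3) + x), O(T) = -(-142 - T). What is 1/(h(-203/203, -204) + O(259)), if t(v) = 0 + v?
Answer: 1/42836 ≈ 2.3345e-5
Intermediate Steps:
t(v) = v
O(T) = 142 + T
h(a, x) = (-3 + x)*(a + x) (h(a, x) = (a + x)*(-3 + x) = (-3 + x)*(a + x))
1/(h(-203/203, -204) + O(259)) = 1/(((-204)² - (-609)/203 - 3*(-204) - 203/203*(-204)) + (142 + 259)) = 1/((41616 - (-609)/203 + 612 - 203*1/203*(-204)) + 401) = 1/((41616 - 3*(-1) + 612 - 1*(-204)) + 401) = 1/((41616 + 3 + 612 + 204) + 401) = 1/(42435 + 401) = 1/42836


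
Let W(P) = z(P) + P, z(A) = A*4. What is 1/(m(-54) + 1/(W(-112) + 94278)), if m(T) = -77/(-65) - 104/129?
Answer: 785825430/297375599 ≈ 2.6425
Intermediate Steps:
z(A) = 4*A
W(P) = 5*P (W(P) = 4*P + P = 5*P)
m(T) = 3173/8385 (m(T) = -77*(-1/65) - 104*1/129 = 77/65 - 104/129 = 3173/8385)
1/(m(-54) + 1/(W(-112) + 94278)) = 1/(3173/8385 + 1/(5*(-112) + 94278)) = 1/(3173/8385 + 1/(-560 + 94278)) = 1/(3173/8385 + 1/93718) = 1/(297375599/785825430) = 785825430/297375599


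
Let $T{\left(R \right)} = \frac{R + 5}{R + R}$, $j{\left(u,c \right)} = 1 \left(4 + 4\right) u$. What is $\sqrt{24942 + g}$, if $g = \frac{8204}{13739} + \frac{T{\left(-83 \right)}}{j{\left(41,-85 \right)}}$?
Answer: $\frac{\sqrt{872360163051770114986}}{187015268} \approx 157.93$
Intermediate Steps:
$j{\left(u,c \right)} = 8 u$ ($j{\left(u,c \right)} = 1 \cdot 8 u = 8 u$)
$T{\left(R \right)} = \frac{5 + R}{2 R}$
$g = \frac{223881517}{374030536}$ ($g = \frac{8204}{13739} + \frac{\frac{1}{2} \frac{1}{-83} \left(5 - 83\right)}{8 \cdot 41} = 8204 \cdot \frac{1}{13739} + \frac{\frac{1}{2} \left(- \frac{1}{83}\right) \left(-78\right)}{328} = \frac{8204}{13739} + \frac{39}{83} \cdot \frac{1}{328} = \frac{8204}{13739} + \frac{39}{27224} = \frac{223881517}{374030536} \approx 0.59857$)
$\sqrt{24942 + g} = \sqrt{24942 + \frac{223881517}{374030536}} = \sqrt{\frac{9329293510429}{374030536}} = \frac{\sqrt{872360163051770114986}}{187015268}$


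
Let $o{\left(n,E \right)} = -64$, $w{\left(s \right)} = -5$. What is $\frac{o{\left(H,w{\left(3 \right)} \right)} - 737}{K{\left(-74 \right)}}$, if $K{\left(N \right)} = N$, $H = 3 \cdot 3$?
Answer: $\frac{801}{74} \approx 10.824$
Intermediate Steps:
$H = 9$
$\frac{o{\left(H,w{\left(3 \right)} \right)} - 737}{K{\left(-74 \right)}} = \frac{-64 - 737}{-74} = \left(-64 - 737\right) \left(- \frac{1}{74}\right) = \left(-801\right) \left(- \frac{1}{74}\right) = \frac{801}{74}$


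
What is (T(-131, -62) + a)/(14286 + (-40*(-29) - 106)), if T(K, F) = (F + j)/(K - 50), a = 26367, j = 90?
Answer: 4772399/2776540 ≈ 1.7188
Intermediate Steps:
T(K, F) = (90 + F)/(-50 + K) (T(K, F) = (F + 90)/(K - 50) = (90 + F)/(-50 + K))
(T(-131, -62) + a)/(14286 + (-40*(-29) - 106)) = ((90 - 62)/(-50 - 131) + 26367)/(14286 + (-40*(-29) - 106)) = (28/(-181) + 26367)/(14286 + (1160 - 106)) = (-1/181*28 + 26367)/(14286 + 1054) = (-28/181 + 26367)/15340 = (4772399/181)*(1/15340) = 4772399/2776540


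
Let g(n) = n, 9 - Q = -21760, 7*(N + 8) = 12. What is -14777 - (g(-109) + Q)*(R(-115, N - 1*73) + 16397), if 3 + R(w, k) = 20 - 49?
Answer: -354480677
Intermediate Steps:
N = -44/7 (N = -8 + (⅐)*12 = -8 + 12/7 = -44/7 ≈ -6.2857)
Q = 21769 (Q = 9 - 1*(-21760) = 9 + 21760 = 21769)
R(w, k) = -32 (R(w, k) = -3 + (20 - 49) = -3 - 29 = -32)
-14777 - (g(-109) + Q)*(R(-115, N - 1*73) + 16397) = -14777 - (-109 + 21769)*(-32 + 16397) = -14777 - 21660*16365 = -14777 - 1*354465900 = -14777 - 354465900 = -354480677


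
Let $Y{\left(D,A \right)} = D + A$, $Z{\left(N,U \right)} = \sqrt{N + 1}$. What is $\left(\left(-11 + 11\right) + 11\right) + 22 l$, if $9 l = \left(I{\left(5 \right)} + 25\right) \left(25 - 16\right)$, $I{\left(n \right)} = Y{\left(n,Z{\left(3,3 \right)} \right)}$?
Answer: $715$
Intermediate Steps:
$Z{\left(N,U \right)} = \sqrt{1 + N}$
$Y{\left(D,A \right)} = A + D$
$I{\left(n \right)} = 2 + n$ ($I{\left(n \right)} = \sqrt{1 + 3} + n = \sqrt{4} + n = 2 + n$)
$l = 32$ ($l = \frac{\left(\left(2 + 5\right) + 25\right) \left(25 - 16\right)}{9} = \frac{\left(7 + 25\right) 9}{9} = \frac{32 \cdot 9}{9} = \frac{1}{9} \cdot 288 = 32$)
$\left(\left(-11 + 11\right) + 11\right) + 22 l = \left(\left(-11 + 11\right) + 11\right) + 22 \cdot 32 = \left(0 + 11\right) + 704 = 11 + 704 = 715$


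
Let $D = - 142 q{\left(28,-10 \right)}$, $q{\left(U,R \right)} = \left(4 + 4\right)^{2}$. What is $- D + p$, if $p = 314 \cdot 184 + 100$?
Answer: $66964$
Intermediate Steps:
$q{\left(U,R \right)} = 64$ ($q{\left(U,R \right)} = 8^{2} = 64$)
$D = -9088$ ($D = \left(-142\right) 64 = -9088$)
$p = 57876$ ($p = 57776 + 100 = 57876$)
$- D + p = \left(-1\right) \left(-9088\right) + 57876 = 9088 + 57876 = 66964$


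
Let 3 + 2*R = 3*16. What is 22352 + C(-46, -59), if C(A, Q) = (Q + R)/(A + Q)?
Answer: 4693993/210 ≈ 22352.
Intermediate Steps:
R = 45/2 (R = -3/2 + (3*16)/2 = -3/2 + (½)*48 = -3/2 + 24 = 45/2 ≈ 22.500)
C(A, Q) = (45/2 + Q)/(A + Q) (C(A, Q) = (Q + 45/2)/(A + Q) = (45/2 + Q)/(A + Q))
22352 + C(-46, -59) = 22352 + (45/2 - 59)/(-46 - 59) = 22352 - 73/2/(-105) = 22352 - 1/105*(-73/2) = 22352 + 73/210 = 4693993/210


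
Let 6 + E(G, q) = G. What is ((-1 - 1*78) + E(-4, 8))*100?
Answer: -8900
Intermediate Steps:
E(G, q) = -6 + G
((-1 - 1*78) + E(-4, 8))*100 = ((-1 - 1*78) + (-6 - 4))*100 = ((-1 - 78) - 10)*100 = (-79 - 10)*100 = -89*100 = -8900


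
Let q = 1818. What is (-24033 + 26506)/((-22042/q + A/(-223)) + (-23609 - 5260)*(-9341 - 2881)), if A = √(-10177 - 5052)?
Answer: 35853834864242459051973/5115469533876733495950344998 + 455676619599*I*√15229/5115469533876733495950344998 ≈ 7.0089e-6 + 1.0993e-14*I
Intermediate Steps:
A = I*√15229 (A = √(-15229) = I*√15229 ≈ 123.41*I)
(-24033 + 26506)/((-22042/q + A/(-223)) + (-23609 - 5260)*(-9341 - 2881)) = (-24033 + 26506)/((-22042/1818 + (I*√15229)/(-223)) + (-23609 - 5260)*(-9341 - 2881)) = 2473/((-22042*1/1818 + (I*√15229)*(-1/223)) - 28869*(-12222)) = 2473/((-11021/909 - I*√15229/223) + 352836918) = 2473/(320728747441/909 - I*√15229/223)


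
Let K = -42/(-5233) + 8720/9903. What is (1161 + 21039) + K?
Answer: 1150503305486/51822399 ≈ 22201.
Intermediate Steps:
K = 46047686/51822399 (K = -42*(-1/5233) + 8720*(1/9903) = 42/5233 + 8720/9903 = 46047686/51822399 ≈ 0.88857)
(1161 + 21039) + K = (1161 + 21039) + 46047686/51822399 = 22200 + 46047686/51822399 = 1150503305486/51822399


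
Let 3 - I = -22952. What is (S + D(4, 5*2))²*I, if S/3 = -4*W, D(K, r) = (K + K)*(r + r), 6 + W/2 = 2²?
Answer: 993125120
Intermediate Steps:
I = 22955 (I = 3 - 1*(-22952) = 3 + 22952 = 22955)
W = -4 (W = -12 + 2*2² = -12 + 2*4 = -12 + 8 = -4)
D(K, r) = 4*K*r (D(K, r) = (2*K)*(2*r) = 4*K*r)
S = 48 (S = 3*(-4*(-4)) = 3*16 = 48)
(S + D(4, 5*2))²*I = (48 + 4*4*(5*2))²*22955 = (48 + 4*4*10)²*22955 = (48 + 160)²*22955 = 208²*22955 = 43264*22955 = 993125120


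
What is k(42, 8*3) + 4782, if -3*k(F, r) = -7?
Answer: 14353/3 ≈ 4784.3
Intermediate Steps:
k(F, r) = 7/3 (k(F, r) = -⅓*(-7) = 7/3)
k(42, 8*3) + 4782 = 7/3 + 4782 = 14353/3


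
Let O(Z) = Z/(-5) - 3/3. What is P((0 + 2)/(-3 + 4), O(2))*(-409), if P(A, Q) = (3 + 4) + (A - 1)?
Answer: -3272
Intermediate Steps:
O(Z) = -1 - Z/5 (O(Z) = Z*(-1/5) - 3*1/3 = -Z/5 - 1 = -1 - Z/5)
P(A, Q) = 6 + A (P(A, Q) = 7 + (-1 + A) = 6 + A)
P((0 + 2)/(-3 + 4), O(2))*(-409) = (6 + (0 + 2)/(-3 + 4))*(-409) = (6 + 2/1)*(-409) = (6 + 2*1)*(-409) = (6 + 2)*(-409) = 8*(-409) = -3272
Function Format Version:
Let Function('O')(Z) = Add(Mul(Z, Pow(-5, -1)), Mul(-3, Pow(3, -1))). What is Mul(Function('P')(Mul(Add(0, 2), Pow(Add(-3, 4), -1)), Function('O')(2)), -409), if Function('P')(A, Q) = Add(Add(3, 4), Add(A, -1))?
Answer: -3272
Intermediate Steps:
Function('O')(Z) = Add(-1, Mul(Rational(-1, 5), Z)) (Function('O')(Z) = Add(Mul(Z, Rational(-1, 5)), Mul(-3, Rational(1, 3))) = Add(Mul(Rational(-1, 5), Z), -1) = Add(-1, Mul(Rational(-1, 5), Z)))
Function('P')(A, Q) = Add(6, A) (Function('P')(A, Q) = Add(7, Add(-1, A)) = Add(6, A))
Mul(Function('P')(Mul(Add(0, 2), Pow(Add(-3, 4), -1)), Function('O')(2)), -409) = Mul(Add(6, Mul(Add(0, 2), Pow(Add(-3, 4), -1))), -409) = Mul(Add(6, Mul(2, Pow(1, -1))), -409) = Mul(Add(6, Mul(2, 1)), -409) = Mul(Add(6, 2), -409) = Mul(8, -409) = -3272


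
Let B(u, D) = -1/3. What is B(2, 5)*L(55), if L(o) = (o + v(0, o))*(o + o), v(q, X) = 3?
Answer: -6380/3 ≈ -2126.7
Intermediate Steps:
B(u, D) = -⅓ (B(u, D) = -1*⅓ = -⅓)
L(o) = 2*o*(3 + o) (L(o) = (o + 3)*(o + o) = (3 + o)*(2*o) = 2*o*(3 + o))
B(2, 5)*L(55) = -2*55*(3 + 55)/3 = -2*55*58/3 = -⅓*6380 = -6380/3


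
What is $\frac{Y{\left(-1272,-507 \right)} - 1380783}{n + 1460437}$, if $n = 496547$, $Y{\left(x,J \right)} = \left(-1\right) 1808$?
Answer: $- \frac{1382591}{1956984} \approx -0.70649$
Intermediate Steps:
$Y{\left(x,J \right)} = -1808$
$\frac{Y{\left(-1272,-507 \right)} - 1380783}{n + 1460437} = \frac{-1808 - 1380783}{496547 + 1460437} = - \frac{1382591}{1956984}$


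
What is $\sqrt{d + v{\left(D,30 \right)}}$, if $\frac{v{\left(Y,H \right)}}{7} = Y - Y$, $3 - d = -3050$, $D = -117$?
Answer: $\sqrt{3053} \approx 55.254$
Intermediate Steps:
$d = 3053$ ($d = 3 - -3050 = 3 + 3050 = 3053$)
$v{\left(Y,H \right)} = 0$ ($v{\left(Y,H \right)} = 7 \left(Y - Y\right) = 7 \cdot 0 = 0$)
$\sqrt{d + v{\left(D,30 \right)}} = \sqrt{3053 + 0} = \sqrt{3053}$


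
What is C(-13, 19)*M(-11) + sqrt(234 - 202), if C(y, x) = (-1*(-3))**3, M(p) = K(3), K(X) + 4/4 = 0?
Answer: -27 + 4*sqrt(2) ≈ -21.343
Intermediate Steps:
K(X) = -1 (K(X) = -1 + 0 = -1)
M(p) = -1
C(y, x) = 27 (C(y, x) = 3**3 = 27)
C(-13, 19)*M(-11) + sqrt(234 - 202) = 27*(-1) + sqrt(234 - 202) = -27 + sqrt(32) = -27 + 4*sqrt(2)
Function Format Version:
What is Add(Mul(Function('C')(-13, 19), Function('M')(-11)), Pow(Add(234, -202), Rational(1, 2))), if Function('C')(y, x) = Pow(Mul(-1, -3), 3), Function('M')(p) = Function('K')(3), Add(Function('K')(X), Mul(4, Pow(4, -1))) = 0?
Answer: Add(-27, Mul(4, Pow(2, Rational(1, 2)))) ≈ -21.343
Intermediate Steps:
Function('K')(X) = -1 (Function('K')(X) = Add(-1, 0) = -1)
Function('M')(p) = -1
Function('C')(y, x) = 27 (Function('C')(y, x) = Pow(3, 3) = 27)
Add(Mul(Function('C')(-13, 19), Function('M')(-11)), Pow(Add(234, -202), Rational(1, 2))) = Add(Mul(27, -1), Pow(Add(234, -202), Rational(1, 2))) = Add(-27, Pow(32, Rational(1, 2))) = Add(-27, Mul(4, Pow(2, Rational(1, 2))))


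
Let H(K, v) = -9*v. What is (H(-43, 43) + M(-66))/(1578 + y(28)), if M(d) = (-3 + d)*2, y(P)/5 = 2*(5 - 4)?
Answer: -525/1588 ≈ -0.33060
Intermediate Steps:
y(P) = 10 (y(P) = 5*(2*(5 - 4)) = 5*(2*1) = 5*2 = 10)
M(d) = -6 + 2*d
(H(-43, 43) + M(-66))/(1578 + y(28)) = (-9*43 + (-6 + 2*(-66)))/(1578 + 10) = (-387 + (-6 - 132))/1588 = (-387 - 138)*(1/1588) = -525*1/1588 = -525/1588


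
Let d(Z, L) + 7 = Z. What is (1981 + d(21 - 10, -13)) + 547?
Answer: 2532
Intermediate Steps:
d(Z, L) = -7 + Z
(1981 + d(21 - 10, -13)) + 547 = (1981 + (-7 + (21 - 10))) + 547 = (1981 + (-7 + 11)) + 547 = (1981 + 4) + 547 = 1985 + 547 = 2532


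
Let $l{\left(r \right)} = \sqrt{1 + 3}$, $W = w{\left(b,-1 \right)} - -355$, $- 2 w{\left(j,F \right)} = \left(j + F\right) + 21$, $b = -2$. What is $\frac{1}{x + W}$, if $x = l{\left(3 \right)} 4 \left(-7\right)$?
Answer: $\frac{1}{290} \approx 0.0034483$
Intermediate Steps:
$w{\left(j,F \right)} = - \frac{21}{2} - \frac{F}{2} - \frac{j}{2}$ ($w{\left(j,F \right)} = - \frac{\left(j + F\right) + 21}{2} = - \frac{\left(F + j\right) + 21}{2} = - \frac{21 + F + j}{2} = - \frac{21}{2} - \frac{F}{2} - \frac{j}{2}$)
$W = 346$ ($W = \left(- \frac{21}{2} - - \frac{1}{2} - -1\right) - -355 = \left(- \frac{21}{2} + \frac{1}{2} + 1\right) + 355 = -9 + 355 = 346$)
$l{\left(r \right)} = 2$ ($l{\left(r \right)} = \sqrt{4} = 2$)
$x = -56$ ($x = 2 \cdot 4 \left(-7\right) = 8 \left(-7\right) = -56$)
$\frac{1}{x + W} = \frac{1}{-56 + 346} = \frac{1}{290}$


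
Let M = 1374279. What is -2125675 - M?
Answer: -3499954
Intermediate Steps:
-2125675 - M = -2125675 - 1*1374279 = -2125675 - 1374279 = -3499954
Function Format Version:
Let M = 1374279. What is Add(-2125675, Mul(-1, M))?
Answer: -3499954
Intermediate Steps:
Add(-2125675, Mul(-1, M)) = Add(-2125675, Mul(-1, 1374279)) = Add(-2125675, -1374279) = -3499954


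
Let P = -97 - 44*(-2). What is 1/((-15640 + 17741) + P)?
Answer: 1/2092 ≈ 0.00047801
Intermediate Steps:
P = -9 (P = -97 + 88 = -9)
1/((-15640 + 17741) + P) = 1/((-15640 + 17741) - 9) = 1/(2101 - 9) = 1/2092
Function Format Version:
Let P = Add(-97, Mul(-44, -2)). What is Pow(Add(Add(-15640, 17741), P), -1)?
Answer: Rational(1, 2092) ≈ 0.00047801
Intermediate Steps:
P = -9 (P = Add(-97, 88) = -9)
Pow(Add(Add(-15640, 17741), P), -1) = Pow(Add(Add(-15640, 17741), -9), -1) = Pow(Add(2101, -9), -1) = Pow(2092, -1) = Rational(1, 2092)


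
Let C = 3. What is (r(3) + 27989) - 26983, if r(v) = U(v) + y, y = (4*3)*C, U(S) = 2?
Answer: 1044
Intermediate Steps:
y = 36 (y = (4*3)*3 = 12*3 = 36)
r(v) = 38 (r(v) = 2 + 36 = 38)
(r(3) + 27989) - 26983 = (38 + 27989) - 26983 = 28027 - 26983 = 1044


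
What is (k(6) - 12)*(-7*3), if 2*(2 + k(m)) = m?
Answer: 231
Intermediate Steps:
k(m) = -2 + m/2
(k(6) - 12)*(-7*3) = ((-2 + (½)*6) - 12)*(-7*3) = ((-2 + 3) - 12)*(-21) = (1 - 12)*(-21) = -11*(-21) = 231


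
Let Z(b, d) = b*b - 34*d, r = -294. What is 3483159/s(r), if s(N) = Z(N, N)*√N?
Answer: -1161053*I*√6/1350048 ≈ -2.1066*I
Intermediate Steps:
Z(b, d) = b² - 34*d
s(N) = √N*(N² - 34*N) (s(N) = (N² - 34*N)*√N = √N*(N² - 34*N))
3483159/s(r) = 3483159/(((-294)^(3/2)*(-34 - 294))) = 3483159/((-2058*I*√6*(-328))) = 3483159/((675024*I*√6)) = 3483159*(-I*√6/4050144) = -1161053*I*√6/1350048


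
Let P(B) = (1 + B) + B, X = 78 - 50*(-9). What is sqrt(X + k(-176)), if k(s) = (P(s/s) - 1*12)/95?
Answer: sqrt(4764345)/95 ≈ 22.976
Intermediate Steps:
X = 528 (X = 78 + 450 = 528)
P(B) = 1 + 2*B
k(s) = -9/95 (k(s) = ((1 + 2*(s/s)) - 1*12)/95 = ((1 + 2*1) - 12)*(1/95) = ((1 + 2) - 12)*(1/95) = (3 - 12)*(1/95) = -9*1/95 = -9/95)
sqrt(X + k(-176)) = sqrt(528 - 9/95) = sqrt(50151/95) = sqrt(4764345)/95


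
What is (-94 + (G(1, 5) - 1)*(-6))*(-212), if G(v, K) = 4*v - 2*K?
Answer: 11024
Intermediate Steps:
G(v, K) = -2*K + 4*v
(-94 + (G(1, 5) - 1)*(-6))*(-212) = (-94 + ((-2*5 + 4*1) - 1)*(-6))*(-212) = (-94 + ((-10 + 4) - 1)*(-6))*(-212) = (-94 + (-6 - 1)*(-6))*(-212) = (-94 - 7*(-6))*(-212) = (-94 + 42)*(-212) = -52*(-212) = 11024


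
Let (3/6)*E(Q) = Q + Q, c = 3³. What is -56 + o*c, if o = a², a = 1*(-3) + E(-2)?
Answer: 3211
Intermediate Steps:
c = 27
E(Q) = 4*Q (E(Q) = 2*(Q + Q) = 2*(2*Q) = 4*Q)
a = -11 (a = 1*(-3) + 4*(-2) = -3 - 8 = -11)
o = 121 (o = (-11)² = 121)
-56 + o*c = -56 + 121*27 = -56 + 3267 = 3211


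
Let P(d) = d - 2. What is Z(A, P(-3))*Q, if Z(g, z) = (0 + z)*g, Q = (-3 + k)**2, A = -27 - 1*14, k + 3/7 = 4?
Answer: 3280/49 ≈ 66.939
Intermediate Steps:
k = 25/7 (k = -3/7 + 4 = 25/7 ≈ 3.5714)
A = -41 (A = -27 - 14 = -41)
P(d) = -2 + d
Q = 16/49 (Q = (-3 + 25/7)**2 = (4/7)**2 = 16/49 ≈ 0.32653)
Z(g, z) = g*z (Z(g, z) = z*g = g*z)
Z(A, P(-3))*Q = -41*(-2 - 3)*(16/49) = -41*(-5)*(16/49) = 205*(16/49) = 3280/49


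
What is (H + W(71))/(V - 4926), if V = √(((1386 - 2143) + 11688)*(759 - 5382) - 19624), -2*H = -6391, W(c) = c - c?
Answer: -15741033/74819113 - 6391*I*√50553637/149638226 ≈ -0.21039 - 0.30367*I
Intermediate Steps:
W(c) = 0
H = 6391/2 (H = -½*(-6391) = 6391/2 ≈ 3195.5)
V = I*√50553637 (V = √((-757 + 11688)*(-4623) - 19624) = √(10931*(-4623) - 19624) = √(-50534013 - 19624) = √(-50553637) = I*√50553637 ≈ 7110.1*I)
(H + W(71))/(V - 4926) = (6391/2 + 0)/(I*√50553637 - 4926) = 6391/(2*(-4926 + I*√50553637))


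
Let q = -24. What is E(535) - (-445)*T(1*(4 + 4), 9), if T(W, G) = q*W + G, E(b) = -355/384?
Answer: -31271395/384 ≈ -81436.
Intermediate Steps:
E(b) = -355/384 (E(b) = -355*1/384 = -355/384)
T(W, G) = G - 24*W (T(W, G) = -24*W + G = G - 24*W)
E(535) - (-445)*T(1*(4 + 4), 9) = -355/384 - (-445)*(9 - 24*(4 + 4)) = -355/384 - (-445)*(9 - 24*8) = -355/384 - (-445)*(9 - 192) = -355/384 - (-445)*(-183) = -355/384 - 1*81435 = -355/384 - 81435 = -31271395/384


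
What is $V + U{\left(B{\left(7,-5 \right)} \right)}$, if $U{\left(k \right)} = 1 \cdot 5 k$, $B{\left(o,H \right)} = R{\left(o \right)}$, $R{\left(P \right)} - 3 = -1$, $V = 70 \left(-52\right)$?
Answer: $-3630$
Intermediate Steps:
$V = -3640$
$R{\left(P \right)} = 2$ ($R{\left(P \right)} = 3 - 1 = 2$)
$B{\left(o,H \right)} = 2$
$U{\left(k \right)} = 5 k$
$V + U{\left(B{\left(7,-5 \right)} \right)} = -3640 + 5 \cdot 2 = -3640 + 10 = -3630$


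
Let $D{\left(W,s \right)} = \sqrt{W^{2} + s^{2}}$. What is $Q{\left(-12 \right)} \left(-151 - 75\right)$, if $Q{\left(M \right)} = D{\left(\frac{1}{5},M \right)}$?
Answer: $- \frac{226 \sqrt{3601}}{5} \approx -2712.4$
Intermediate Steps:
$Q{\left(M \right)} = \sqrt{\frac{1}{25} + M^{2}}$ ($Q{\left(M \right)} = \sqrt{\left(\frac{1}{5}\right)^{2} + M^{2}} = \sqrt{\frac{1}{25} + M^{2}}$)
$Q{\left(-12 \right)} \left(-151 - 75\right) = \frac{\sqrt{1 + 25 \left(-12\right)^{2}}}{5} \left(-151 - 75\right) = \frac{\sqrt{1 + 25 \cdot 144}}{5} \left(-226\right) = \frac{\sqrt{1 + 3600}}{5} \left(-226\right) = \frac{\sqrt{3601}}{5} \left(-226\right) = - \frac{226 \sqrt{3601}}{5}$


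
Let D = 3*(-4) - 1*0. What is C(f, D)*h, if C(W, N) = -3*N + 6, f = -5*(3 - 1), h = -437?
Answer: -18354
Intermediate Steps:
f = -10 (f = -5*2 = -10)
D = -12 (D = -12 + 0 = -12)
C(W, N) = 6 - 3*N
C(f, D)*h = (6 - 3*(-12))*(-437) = (6 + 36)*(-437) = 42*(-437) = -18354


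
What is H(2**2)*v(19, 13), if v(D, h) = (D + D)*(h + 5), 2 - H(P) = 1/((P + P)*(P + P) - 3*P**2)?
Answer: 5301/4 ≈ 1325.3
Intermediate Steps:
H(P) = 2 - 1/P**2 (H(P) = 2 - 1/((P + P)*(P + P) - 3*P**2) = 2 - 1/((2*P)*(2*P) - 3*P**2) = 2 - 1/(4*P**2 - 3*P**2) = 2 - 1/(P**2) = 2 - 1/P**2)
v(D, h) = 2*D*(5 + h) (v(D, h) = (2*D)*(5 + h) = 2*D*(5 + h))
H(2**2)*v(19, 13) = (2 - 1/(2**2)**2)*(2*19*(5 + 13)) = (2 - 1/4**2)*(2*19*18) = (2 - 1*1/16)*684 = (2 - 1/16)*684 = (31/16)*684 = 5301/4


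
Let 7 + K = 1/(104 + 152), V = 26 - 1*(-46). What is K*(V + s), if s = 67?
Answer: -248949/256 ≈ -972.46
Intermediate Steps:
V = 72 (V = 26 + 46 = 72)
K = -1791/256 (K = -7 + 1/(104 + 152) = -7 + 1/256 = -1791/256 ≈ -6.9961)
K*(V + s) = -1791*(72 + 67)/256 = -1791/256*139 = -248949/256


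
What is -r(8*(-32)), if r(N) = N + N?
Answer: 512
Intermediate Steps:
r(N) = 2*N
-r(8*(-32)) = -2*8*(-32) = -2*(-256) = -1*(-512) = 512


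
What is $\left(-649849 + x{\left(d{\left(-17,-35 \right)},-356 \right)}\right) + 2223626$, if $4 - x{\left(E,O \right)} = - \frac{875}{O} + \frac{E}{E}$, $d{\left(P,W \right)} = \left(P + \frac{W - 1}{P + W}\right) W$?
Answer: $\frac{560264805}{356} \approx 1.5738 \cdot 10^{6}$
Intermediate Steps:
$d{\left(P,W \right)} = W \left(P + \frac{-1 + W}{P + W}\right)$ ($d{\left(P,W \right)} = \left(P + \frac{-1 + W}{P + W}\right) W = W \left(P + \frac{-1 + W}{P + W}\right)$)
$x{\left(E,O \right)} = 3 + \frac{875}{O}$ ($x{\left(E,O \right)} = 4 - \left(- \frac{875}{O} + \frac{E}{E}\right) = 4 - \left(- \frac{875}{O} + 1\right) = 4 - \left(1 - \frac{875}{O}\right) = 3 + \frac{875}{O}$)
$\left(-649849 + x{\left(d{\left(-17,-35 \right)},-356 \right)}\right) + 2223626 = \left(-649849 + \left(3 + \frac{875}{-356}\right)\right) + 2223626 = \left(-649849 + \left(3 + 875 \left(- \frac{1}{356}\right)\right)\right) + 2223626 = \left(-649849 + \left(3 - \frac{875}{356}\right)\right) + 2223626 = \left(-649849 + \frac{193}{356}\right) + 2223626 = - \frac{231346051}{356} + 2223626 = \frac{560264805}{356}$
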